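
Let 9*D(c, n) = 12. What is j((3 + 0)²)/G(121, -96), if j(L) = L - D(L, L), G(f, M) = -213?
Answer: -23/639 ≈ -0.035994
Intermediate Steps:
D(c, n) = 4/3 (D(c, n) = (⅑)*12 = 4/3)
j(L) = -4/3 + L (j(L) = L - 1*4/3 = L - 4/3 = -4/3 + L)
j((3 + 0)²)/G(121, -96) = (-4/3 + (3 + 0)²)/(-213) = (-4/3 + 3²)*(-1/213) = (-4/3 + 9)*(-1/213) = (23/3)*(-1/213) = -23/639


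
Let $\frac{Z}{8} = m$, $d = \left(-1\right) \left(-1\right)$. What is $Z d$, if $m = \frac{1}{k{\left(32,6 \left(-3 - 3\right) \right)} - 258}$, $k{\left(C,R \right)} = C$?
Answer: $- \frac{4}{113} \approx -0.035398$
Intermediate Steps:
$d = 1$
$m = - \frac{1}{226}$ ($m = \frac{1}{32 - 258} = \frac{1}{-226} = - \frac{1}{226} \approx -0.0044248$)
$Z = - \frac{4}{113}$ ($Z = 8 \left(- \frac{1}{226}\right) = - \frac{4}{113} \approx -0.035398$)
$Z d = \left(- \frac{4}{113}\right) 1 = - \frac{4}{113}$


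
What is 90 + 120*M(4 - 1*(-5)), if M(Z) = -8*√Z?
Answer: -2790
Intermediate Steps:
90 + 120*M(4 - 1*(-5)) = 90 + 120*(-8*√(4 - 1*(-5))) = 90 + 120*(-8*√(4 + 5)) = 90 + 120*(-8*√9) = 90 + 120*(-8*3) = 90 + 120*(-24) = 90 - 2880 = -2790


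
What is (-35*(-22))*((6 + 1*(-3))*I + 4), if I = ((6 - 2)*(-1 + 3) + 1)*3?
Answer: 65450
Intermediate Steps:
I = 27 (I = (4*2 + 1)*3 = (8 + 1)*3 = 9*3 = 27)
(-35*(-22))*((6 + 1*(-3))*I + 4) = (-35*(-22))*((6 + 1*(-3))*27 + 4) = 770*((6 - 3)*27 + 4) = 770*(3*27 + 4) = 770*(81 + 4) = 770*85 = 65450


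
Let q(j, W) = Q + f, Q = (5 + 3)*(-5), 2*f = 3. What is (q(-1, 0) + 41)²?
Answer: 25/4 ≈ 6.2500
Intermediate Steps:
f = 3/2 (f = (½)*3 = 3/2 ≈ 1.5000)
Q = -40 (Q = 8*(-5) = -40)
q(j, W) = -77/2 (q(j, W) = -40 + 3/2 = -77/2)
(q(-1, 0) + 41)² = (-77/2 + 41)² = (5/2)² = 25/4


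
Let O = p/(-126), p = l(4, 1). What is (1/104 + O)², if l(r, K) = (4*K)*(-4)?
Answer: 801025/42928704 ≈ 0.018659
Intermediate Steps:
l(r, K) = -16*K
p = -16 (p = -16*1 = -16)
O = 8/63 (O = -16/(-126) = -16*(-1/126) = 8/63 ≈ 0.12698)
(1/104 + O)² = (1/104 + 8/63)² = (895/6552)² = 801025/42928704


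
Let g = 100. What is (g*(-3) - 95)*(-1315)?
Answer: 519425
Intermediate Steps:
(g*(-3) - 95)*(-1315) = (100*(-3) - 95)*(-1315) = (-300 - 95)*(-1315) = -395*(-1315) = 519425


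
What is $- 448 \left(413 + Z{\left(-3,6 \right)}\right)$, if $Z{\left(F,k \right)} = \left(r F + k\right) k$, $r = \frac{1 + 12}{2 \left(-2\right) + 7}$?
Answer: $-166208$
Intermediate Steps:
$r = \frac{13}{3}$ ($r = \frac{13}{-4 + 7} = \frac{13}{3} \approx 4.3333$)
$Z{\left(F,k \right)} = k \left(k + \frac{13 F}{3}\right)$ ($Z{\left(F,k \right)} = \left(\frac{13 F}{3} + k\right) k = \left(k + \frac{13 F}{3}\right) k = k \left(k + \frac{13 F}{3}\right)$)
$- 448 \left(413 + Z{\left(-3,6 \right)}\right) = - 448 \left(413 + \frac{1}{3} \cdot 6 \left(3 \cdot 6 + 13 \left(-3\right)\right)\right) = - 448 \left(413 + \frac{1}{3} \cdot 6 \left(18 - 39\right)\right) = - 448 \left(413 + \frac{1}{3} \cdot 6 \left(-21\right)\right) = - 448 \left(413 - 42\right) = \left(-448\right) 371 = -166208$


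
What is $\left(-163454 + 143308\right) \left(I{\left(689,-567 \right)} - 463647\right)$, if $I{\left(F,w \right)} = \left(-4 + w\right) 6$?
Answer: $9409652658$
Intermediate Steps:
$I{\left(F,w \right)} = -24 + 6 w$
$\left(-163454 + 143308\right) \left(I{\left(689,-567 \right)} - 463647\right) = \left(-163454 + 143308\right) \left(\left(-24 + 6 \left(-567\right)\right) - 463647\right) = - 20146 \left(\left(-24 - 3402\right) - 463647\right) = - 20146 \left(-3426 - 463647\right) = \left(-20146\right) \left(-467073\right) = 9409652658$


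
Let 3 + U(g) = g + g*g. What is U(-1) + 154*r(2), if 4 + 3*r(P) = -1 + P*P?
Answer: -163/3 ≈ -54.333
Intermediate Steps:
r(P) = -5/3 + P²/3 (r(P) = -4/3 + (-1 + P*P)/3 = -4/3 + (-1 + P²)/3 = -4/3 + (-⅓ + P²/3) = -5/3 + P²/3)
U(g) = -3 + g + g² (U(g) = -3 + (g + g*g) = -3 + (g + g²) = -3 + g + g²)
U(-1) + 154*r(2) = (-3 - 1 + (-1)²) + 154*(-5/3 + (⅓)*2²) = (-3 - 1 + 1) + 154*(-5/3 + (⅓)*4) = -3 + 154*(-5/3 + 4/3) = -3 + 154*(-⅓) = -3 - 154/3 = -163/3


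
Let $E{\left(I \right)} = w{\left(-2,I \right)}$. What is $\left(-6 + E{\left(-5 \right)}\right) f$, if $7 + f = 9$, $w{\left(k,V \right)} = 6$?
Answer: $0$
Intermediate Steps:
$f = 2$ ($f = -7 + 9 = 2$)
$E{\left(I \right)} = 6$
$\left(-6 + E{\left(-5 \right)}\right) f = \left(-6 + 6\right) 2 = 0 \cdot 2 = 0$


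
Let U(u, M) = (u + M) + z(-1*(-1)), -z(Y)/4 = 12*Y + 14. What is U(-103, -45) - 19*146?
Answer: -3026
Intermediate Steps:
z(Y) = -56 - 48*Y (z(Y) = -4*(12*Y + 14) = -4*(14 + 12*Y) = -56 - 48*Y)
U(u, M) = -104 + M + u (U(u, M) = (u + M) + (-56 - (-48)*(-1)) = (M + u) + (-56 - 48*1) = (M + u) + (-56 - 48) = (M + u) - 104 = -104 + M + u)
U(-103, -45) - 19*146 = (-104 - 45 - 103) - 19*146 = -252 - 2774 = -3026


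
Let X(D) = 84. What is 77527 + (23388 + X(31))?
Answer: 100999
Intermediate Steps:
77527 + (23388 + X(31)) = 77527 + (23388 + 84) = 77527 + 23472 = 100999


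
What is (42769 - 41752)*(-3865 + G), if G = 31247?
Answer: 27847494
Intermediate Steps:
(42769 - 41752)*(-3865 + G) = (42769 - 41752)*(-3865 + 31247) = 1017*27382 = 27847494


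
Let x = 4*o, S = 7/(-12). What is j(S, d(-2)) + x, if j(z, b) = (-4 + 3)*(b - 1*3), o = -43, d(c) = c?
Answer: -167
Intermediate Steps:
S = -7/12 (S = 7*(-1/12) = -7/12 ≈ -0.58333)
x = -172 (x = 4*(-43) = -172)
j(z, b) = 3 - b (j(z, b) = -(b - 3) = -(-3 + b) = 3 - b)
j(S, d(-2)) + x = (3 - 1*(-2)) - 172 = (3 + 2) - 172 = 5 - 172 = -167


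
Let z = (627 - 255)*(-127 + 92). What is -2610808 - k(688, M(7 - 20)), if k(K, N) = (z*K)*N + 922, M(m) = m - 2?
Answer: -136978130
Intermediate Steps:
z = -13020 (z = 372*(-35) = -13020)
M(m) = -2 + m
k(K, N) = 922 - 13020*K*N (k(K, N) = (-13020*K)*N + 922 = -13020*K*N + 922 = 922 - 13020*K*N)
-2610808 - k(688, M(7 - 20)) = -2610808 - (922 - 13020*688*(-2 + (7 - 20))) = -2610808 - (922 - 13020*688*(-2 - 13)) = -2610808 - (922 - 13020*688*(-15)) = -2610808 - (922 + 134366400) = -2610808 - 1*134367322 = -2610808 - 134367322 = -136978130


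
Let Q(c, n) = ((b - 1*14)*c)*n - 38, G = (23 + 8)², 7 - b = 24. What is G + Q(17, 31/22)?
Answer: 3969/22 ≈ 180.41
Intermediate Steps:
b = -17 (b = 7 - 1*24 = 7 - 24 = -17)
G = 961 (G = 31² = 961)
Q(c, n) = -38 - 31*c*n (Q(c, n) = ((-17 - 1*14)*c)*n - 38 = ((-17 - 14)*c)*n - 38 = (-31*c)*n - 38 = -31*c*n - 38 = -38 - 31*c*n)
G + Q(17, 31/22) = 961 + (-38 - 31*17*31/22) = 961 + (-38 - 16337/22) = 961 - 17173/22 = 3969/22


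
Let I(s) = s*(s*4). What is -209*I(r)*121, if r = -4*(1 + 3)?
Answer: -25895936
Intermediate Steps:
r = -16 (r = -4*4 = -16)
I(s) = 4*s² (I(s) = s*(4*s) = 4*s²)
-209*I(r)*121 = -836*(-16)²*121 = -836*256*121 = -209*1024*121 = -214016*121 = -25895936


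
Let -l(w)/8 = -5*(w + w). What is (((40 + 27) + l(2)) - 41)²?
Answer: 34596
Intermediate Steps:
l(w) = 80*w (l(w) = -(-40)*(w + w) = -(-40)*2*w = -(-80)*w = 80*w)
(((40 + 27) + l(2)) - 41)² = (((40 + 27) + 80*2) - 41)² = ((67 + 160) - 41)² = (227 - 41)² = 186² = 34596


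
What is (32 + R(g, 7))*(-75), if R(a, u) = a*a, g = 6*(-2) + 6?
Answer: -5100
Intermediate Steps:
g = -6 (g = -12 + 6 = -6)
R(a, u) = a²
(32 + R(g, 7))*(-75) = (32 + (-6)²)*(-75) = (32 + 36)*(-75) = 68*(-75) = -5100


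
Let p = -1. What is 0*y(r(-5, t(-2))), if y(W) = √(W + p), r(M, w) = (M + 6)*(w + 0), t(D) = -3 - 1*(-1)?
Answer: 0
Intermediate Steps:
t(D) = -2 (t(D) = -3 + 1 = -2)
r(M, w) = w*(6 + M) (r(M, w) = (6 + M)*w = w*(6 + M))
y(W) = √(-1 + W) (y(W) = √(W - 1) = √(-1 + W))
0*y(r(-5, t(-2))) = 0*√(-1 - 2*(6 - 5)) = 0*√(-1 - 2*1) = 0*√(-1 - 2) = 0*√(-3) = 0*(I*√3) = 0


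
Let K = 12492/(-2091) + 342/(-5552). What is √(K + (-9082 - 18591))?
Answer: I*√25905706772239426/967436 ≈ 166.37*I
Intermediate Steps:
K = -11678451/1934872 (K = 12492*(-1/2091) + 342*(-1/5552) = -4164/697 - 171/2776 = -11678451/1934872 ≈ -6.0358)
√(K + (-9082 - 18591)) = √(-11678451/1934872 + (-9082 - 18591)) = √(-11678451/1934872 - 27673) = √(-53555391307/1934872) = I*√25905706772239426/967436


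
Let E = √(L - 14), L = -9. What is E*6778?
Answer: 6778*I*√23 ≈ 32506.0*I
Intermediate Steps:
E = I*√23 (E = √(-9 - 14) = √(-23) = I*√23 ≈ 4.7958*I)
E*6778 = (I*√23)*6778 = 6778*I*√23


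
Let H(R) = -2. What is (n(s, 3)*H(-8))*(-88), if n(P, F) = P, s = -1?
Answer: -176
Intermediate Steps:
(n(s, 3)*H(-8))*(-88) = -1*(-2)*(-88) = 2*(-88) = -176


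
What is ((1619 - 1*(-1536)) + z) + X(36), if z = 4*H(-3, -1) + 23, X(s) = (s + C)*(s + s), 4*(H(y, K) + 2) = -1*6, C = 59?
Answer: 10004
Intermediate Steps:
H(y, K) = -7/2 (H(y, K) = -2 + (-1*6)/4 = -2 + (1/4)*(-6) = -2 - 3/2 = -7/2)
X(s) = 2*s*(59 + s) (X(s) = (s + 59)*(s + s) = (59 + s)*(2*s) = 2*s*(59 + s))
z = 9 (z = 4*(-7/2) + 23 = -14 + 23 = 9)
((1619 - 1*(-1536)) + z) + X(36) = ((1619 - 1*(-1536)) + 9) + 2*36*(59 + 36) = ((1619 + 1536) + 9) + 2*36*95 = (3155 + 9) + 6840 = 3164 + 6840 = 10004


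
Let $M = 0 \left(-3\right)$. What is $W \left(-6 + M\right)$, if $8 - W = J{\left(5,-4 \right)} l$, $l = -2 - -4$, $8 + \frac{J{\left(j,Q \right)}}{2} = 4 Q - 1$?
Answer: $-648$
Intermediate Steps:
$M = 0$
$J{\left(j,Q \right)} = -18 + 8 Q$ ($J{\left(j,Q \right)} = -16 + 2 \left(4 Q - 1\right) = -16 + 2 \left(-1 + 4 Q\right) = -16 + \left(-2 + 8 Q\right) = -18 + 8 Q$)
$l = 2$ ($l = -2 + 4 = 2$)
$W = 108$ ($W = 8 - \left(-18 + 8 \left(-4\right)\right) 2 = 8 - \left(-18 - 32\right) 2 = 8 - \left(-50\right) 2 = 8 - -100 = 8 + 100 = 108$)
$W \left(-6 + M\right) = 108 \left(-6 + 0\right) = 108 \left(-6\right) = -648$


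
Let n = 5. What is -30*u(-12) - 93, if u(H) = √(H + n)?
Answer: -93 - 30*I*√7 ≈ -93.0 - 79.373*I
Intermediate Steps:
u(H) = √(5 + H) (u(H) = √(H + 5) = √(5 + H))
-30*u(-12) - 93 = -30*√(5 - 12) - 93 = -30*I*√7 - 93 = -93 - 30*I*√7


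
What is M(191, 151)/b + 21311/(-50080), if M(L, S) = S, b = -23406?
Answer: -253183673/586086240 ≈ -0.43199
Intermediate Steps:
M(191, 151)/b + 21311/(-50080) = 151/(-23406) + 21311/(-50080) = 151*(-1/23406) + 21311*(-1/50080) = -151/23406 - 21311/50080 = -253183673/586086240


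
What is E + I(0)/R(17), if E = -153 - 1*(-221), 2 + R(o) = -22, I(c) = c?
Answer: 68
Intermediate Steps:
R(o) = -24 (R(o) = -2 - 22 = -24)
E = 68 (E = -153 + 221 = 68)
E + I(0)/R(17) = 68 + 0/(-24) = 68 + 0*(-1/24) = 68 + 0 = 68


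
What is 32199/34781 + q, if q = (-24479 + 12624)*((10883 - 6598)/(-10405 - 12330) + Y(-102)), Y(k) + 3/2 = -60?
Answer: 231314662728931/316298414 ≈ 7.3132e+5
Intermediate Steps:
Y(k) = -123/2 (Y(k) = -3/2 - 60 = -123/2)
q = 6650595725/9094 (q = (-24479 + 12624)*((10883 - 6598)/(-10405 - 12330) - 123/2) = -11855*(4285/(-22735) - 123/2) = -11855*(4285*(-1/22735) - 123/2) = -11855*(-857/4547 - 123/2) = -11855*(-560995/9094) = 6650595725/9094 ≈ 7.3132e+5)
32199/34781 + q = 32199/34781 + 6650595725/9094 = 231314662728931/316298414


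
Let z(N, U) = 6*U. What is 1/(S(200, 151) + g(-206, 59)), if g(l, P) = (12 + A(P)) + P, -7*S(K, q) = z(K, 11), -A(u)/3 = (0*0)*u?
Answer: 7/431 ≈ 0.016241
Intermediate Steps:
A(u) = 0 (A(u) = -3*0*0*u = -0*u = -3*0 = 0)
S(K, q) = -66/7 (S(K, q) = -6*11/7 = -1/7*66 = -66/7)
g(l, P) = 12 + P (g(l, P) = (12 + 0) + P = 12 + P)
1/(S(200, 151) + g(-206, 59)) = 1/(-66/7 + (12 + 59)) = 1/(-66/7 + 71) = 1/(431/7) = 7/431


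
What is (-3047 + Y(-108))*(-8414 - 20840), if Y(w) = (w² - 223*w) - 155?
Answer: -952100684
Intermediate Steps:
Y(w) = -155 + w² - 223*w
(-3047 + Y(-108))*(-8414 - 20840) = (-3047 + (-155 + (-108)² - 223*(-108)))*(-8414 - 20840) = (-3047 + (-155 + 11664 + 24084))*(-29254) = (-3047 + 35593)*(-29254) = 32546*(-29254) = -952100684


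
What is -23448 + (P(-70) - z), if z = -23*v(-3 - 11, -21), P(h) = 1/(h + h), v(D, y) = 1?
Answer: -3279501/140 ≈ -23425.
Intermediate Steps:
P(h) = 1/(2*h)
z = -23 (z = -23*1 = -23)
-23448 + (P(-70) - z) = -23448 + ((½)/(-70) - 1*(-23)) = -23448 + ((½)*(-1/70) + 23) = -23448 + (-1/140 + 23) = -23448 + 3219/140 = -3279501/140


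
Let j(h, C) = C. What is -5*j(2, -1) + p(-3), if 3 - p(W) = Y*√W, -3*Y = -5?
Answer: 8 - 5*I*√3/3 ≈ 8.0 - 2.8868*I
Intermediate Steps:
Y = 5/3 (Y = -⅓*(-5) = 5/3 ≈ 1.6667)
p(W) = 3 - 5*√W/3
-5*j(2, -1) + p(-3) = -5*(-1) + (3 - 5*I*√3/3) = 5 + (3 - 5*I*√3/3) = 8 - 5*I*√3/3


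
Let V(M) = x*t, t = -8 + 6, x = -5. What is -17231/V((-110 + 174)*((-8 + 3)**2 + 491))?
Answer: -17231/10 ≈ -1723.1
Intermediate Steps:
t = -2
V(M) = 10 (V(M) = -5*(-2) = 10)
-17231/V((-110 + 174)*((-8 + 3)**2 + 491)) = -17231/10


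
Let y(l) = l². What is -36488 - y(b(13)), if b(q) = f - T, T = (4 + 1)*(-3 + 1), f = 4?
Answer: -36684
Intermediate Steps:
T = -10 (T = 5*(-2) = -10)
b(q) = 14 (b(q) = 4 - 1*(-10) = 4 + 10 = 14)
-36488 - y(b(13)) = -36488 - 1*14² = -36488 - 1*196 = -36488 - 196 = -36684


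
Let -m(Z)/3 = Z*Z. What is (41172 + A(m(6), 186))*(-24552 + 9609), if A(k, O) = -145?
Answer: -613066461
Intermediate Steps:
m(Z) = -3*Z² (m(Z) = -3*Z*Z = -3*Z²)
(41172 + A(m(6), 186))*(-24552 + 9609) = (41172 - 145)*(-24552 + 9609) = 41027*(-14943) = -613066461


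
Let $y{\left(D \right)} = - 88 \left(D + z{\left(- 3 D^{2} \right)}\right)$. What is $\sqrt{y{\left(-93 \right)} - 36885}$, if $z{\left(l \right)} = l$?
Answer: $9 \sqrt{27835} \approx 1501.5$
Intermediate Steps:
$y{\left(D \right)} = - 88 D + 264 D^{2}$ ($y{\left(D \right)} = - 88 \left(D - 3 D^{2}\right) = - 88 D + 264 D^{2}$)
$\sqrt{y{\left(-93 \right)} - 36885} = \sqrt{88 \left(-93\right) \left(-1 + 3 \left(-93\right)\right) - 36885} = \sqrt{88 \left(-93\right) \left(-1 - 279\right) - 36885} = \sqrt{88 \left(-93\right) \left(-280\right) - 36885} = \sqrt{2291520 - 36885} = \sqrt{2254635} = 9 \sqrt{27835}$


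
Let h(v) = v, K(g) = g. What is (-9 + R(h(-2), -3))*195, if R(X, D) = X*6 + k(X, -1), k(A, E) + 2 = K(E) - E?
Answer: -4485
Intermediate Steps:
k(A, E) = -2 (k(A, E) = -2 + (E - E) = -2 + 0 = -2)
R(X, D) = -2 + 6*X (R(X, D) = X*6 - 2 = 6*X - 2 = -2 + 6*X)
(-9 + R(h(-2), -3))*195 = (-9 + (-2 + 6*(-2)))*195 = (-9 + (-2 - 12))*195 = (-9 - 14)*195 = -23*195 = -4485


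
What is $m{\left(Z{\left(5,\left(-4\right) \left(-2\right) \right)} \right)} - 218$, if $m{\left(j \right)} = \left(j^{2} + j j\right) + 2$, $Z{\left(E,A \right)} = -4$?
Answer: $-184$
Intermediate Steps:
$m{\left(j \right)} = 2 + 2 j^{2}$ ($m{\left(j \right)} = \left(j^{2} + j^{2}\right) + 2 = 2 j^{2} + 2 = 2 + 2 j^{2}$)
$m{\left(Z{\left(5,\left(-4\right) \left(-2\right) \right)} \right)} - 218 = \left(2 + 2 \left(-4\right)^{2}\right) - 218 = \left(2 + 2 \cdot 16\right) - 218 = \left(2 + 32\right) - 218 = 34 - 218 = -184$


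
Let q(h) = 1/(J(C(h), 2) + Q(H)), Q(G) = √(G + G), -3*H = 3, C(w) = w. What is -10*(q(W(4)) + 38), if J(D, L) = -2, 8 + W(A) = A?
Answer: -1130/3 + 5*I*√2/3 ≈ -376.67 + 2.357*I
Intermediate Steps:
W(A) = -8 + A
H = -1 (H = -⅓*3 = -1)
Q(G) = √2*√G (Q(G) = √(2*G) = √2*√G)
q(h) = 1/(-2 + I*√2) (q(h) = 1/(-2 + √2*√(-1)) = 1/(-2 + √2*I) = 1/(-2 + I*√2))
-10*(q(W(4)) + 38) = -10*((-⅓ - I*√2/6) + 38) = -10*(113/3 - I*√2/6) = -1130/3 + 5*I*√2/3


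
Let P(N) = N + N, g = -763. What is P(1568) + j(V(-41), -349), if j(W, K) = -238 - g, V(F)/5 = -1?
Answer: 3661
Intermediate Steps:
V(F) = -5 (V(F) = 5*(-1) = -5)
P(N) = 2*N
j(W, K) = 525 (j(W, K) = -238 - 1*(-763) = -238 + 763 = 525)
P(1568) + j(V(-41), -349) = 2*1568 + 525 = 3136 + 525 = 3661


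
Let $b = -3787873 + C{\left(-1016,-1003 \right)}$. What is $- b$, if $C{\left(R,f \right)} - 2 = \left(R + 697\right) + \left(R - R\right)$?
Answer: $3788190$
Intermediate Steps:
$C{\left(R,f \right)} = 699 + R$ ($C{\left(R,f \right)} = 2 + \left(\left(R + 697\right) + \left(R - R\right)\right) = 2 + \left(\left(697 + R\right) + 0\right) = 2 + \left(697 + R\right) = 699 + R$)
$b = -3788190$ ($b = -3787873 + \left(699 - 1016\right) = -3787873 - 317 = -3788190$)
$- b = \left(-1\right) \left(-3788190\right) = 3788190$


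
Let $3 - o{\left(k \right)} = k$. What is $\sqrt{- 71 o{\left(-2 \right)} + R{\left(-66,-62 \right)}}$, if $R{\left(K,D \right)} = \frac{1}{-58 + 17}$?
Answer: $\frac{2 i \sqrt{149199}}{41} \approx 18.842 i$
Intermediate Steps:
$o{\left(k \right)} = 3 - k$
$R{\left(K,D \right)} = - \frac{1}{41}$ ($R{\left(K,D \right)} = \frac{1}{-41} = - \frac{1}{41}$)
$\sqrt{- 71 o{\left(-2 \right)} + R{\left(-66,-62 \right)}} = \sqrt{- 71 \left(3 - -2\right) - \frac{1}{41}} = \sqrt{- 71 \left(3 + 2\right) - \frac{1}{41}} = \sqrt{\left(-71\right) 5 - \frac{1}{41}} = \sqrt{-355 - \frac{1}{41}} = \sqrt{- \frac{14556}{41}} = \frac{2 i \sqrt{149199}}{41}$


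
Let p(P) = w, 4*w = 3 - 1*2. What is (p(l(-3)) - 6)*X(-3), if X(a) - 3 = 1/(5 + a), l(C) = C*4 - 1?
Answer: -161/8 ≈ -20.125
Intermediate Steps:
w = 1/4 (w = (3 - 1*2)/4 = (3 - 2)/4 = (1/4)*1 = 1/4 ≈ 0.25000)
l(C) = -1 + 4*C (l(C) = 4*C - 1 = -1 + 4*C)
p(P) = 1/4
X(a) = 3 + 1/(5 + a)
(p(l(-3)) - 6)*X(-3) = (1/4 - 6)*((16 + 3*(-3))/(5 - 3)) = -23*(16 - 9)/(4*2) = -23*7/8 = -23/4*7/2 = -161/8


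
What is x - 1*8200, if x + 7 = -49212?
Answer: -57419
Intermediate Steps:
x = -49219 (x = -7 - 49212 = -49219)
x - 1*8200 = -49219 - 1*8200 = -49219 - 8200 = -57419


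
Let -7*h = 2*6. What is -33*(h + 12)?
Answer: -2376/7 ≈ -339.43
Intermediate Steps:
h = -12/7 (h = -2*6/7 = -1/7*12 = -12/7 ≈ -1.7143)
-33*(h + 12) = -33*(-12/7 + 12) = -33*72/7 = -2376/7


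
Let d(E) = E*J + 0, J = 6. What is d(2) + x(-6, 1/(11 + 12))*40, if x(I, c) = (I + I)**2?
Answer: 5772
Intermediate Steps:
d(E) = 6*E (d(E) = E*6 + 0 = 6*E + 0 = 6*E)
x(I, c) = 4*I**2 (x(I, c) = (2*I)**2 = 4*I**2)
d(2) + x(-6, 1/(11 + 12))*40 = 6*2 + (4*(-6)**2)*40 = 12 + (4*36)*40 = 12 + 144*40 = 12 + 5760 = 5772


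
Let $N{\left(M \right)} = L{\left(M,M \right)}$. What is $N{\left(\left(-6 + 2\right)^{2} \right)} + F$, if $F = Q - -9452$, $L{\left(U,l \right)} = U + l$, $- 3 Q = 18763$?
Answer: $\frac{9689}{3} \approx 3229.7$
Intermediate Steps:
$Q = - \frac{18763}{3}$ ($Q = \left(- \frac{1}{3}\right) 18763 = - \frac{18763}{3} \approx -6254.3$)
$N{\left(M \right)} = 2 M$ ($N{\left(M \right)} = M + M = 2 M$)
$F = \frac{9593}{3}$ ($F = - \frac{18763}{3} - -9452 = - \frac{18763}{3} + 9452 = \frac{9593}{3} \approx 3197.7$)
$N{\left(\left(-6 + 2\right)^{2} \right)} + F = 2 \left(-6 + 2\right)^{2} + \frac{9593}{3} = 2 \left(-4\right)^{2} + \frac{9593}{3} = 2 \cdot 16 + \frac{9593}{3} = 32 + \frac{9593}{3} = \frac{9689}{3}$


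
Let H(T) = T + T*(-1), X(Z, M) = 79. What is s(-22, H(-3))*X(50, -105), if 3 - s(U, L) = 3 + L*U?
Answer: 0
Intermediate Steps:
H(T) = 0 (H(T) = T - T = 0)
s(U, L) = -L*U (s(U, L) = 3 - (3 + L*U) = 3 + (-3 - L*U) = -L*U)
s(-22, H(-3))*X(50, -105) = -1*0*(-22)*79 = 0*79 = 0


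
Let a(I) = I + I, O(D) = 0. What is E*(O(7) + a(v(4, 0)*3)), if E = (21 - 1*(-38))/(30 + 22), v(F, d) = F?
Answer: 354/13 ≈ 27.231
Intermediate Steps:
a(I) = 2*I
E = 59/52 (E = (21 + 38)/52 = 59*(1/52) = 59/52 ≈ 1.1346)
E*(O(7) + a(v(4, 0)*3)) = 59*(0 + 2*(4*3))/52 = 59*(0 + 2*12)/52 = 59*(0 + 24)/52 = (59/52)*24 = 354/13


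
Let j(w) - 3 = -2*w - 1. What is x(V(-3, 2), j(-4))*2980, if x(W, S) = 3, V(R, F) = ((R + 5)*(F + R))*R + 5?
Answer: 8940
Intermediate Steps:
V(R, F) = 5 + R*(5 + R)*(F + R) (V(R, F) = ((5 + R)*(F + R))*R + 5 = R*(5 + R)*(F + R) + 5 = 5 + R*(5 + R)*(F + R))
j(w) = 2 - 2*w (j(w) = 3 + (-2*w - 1) = 3 + (-1 - 2*w) = 2 - 2*w)
x(V(-3, 2), j(-4))*2980 = 3*2980 = 8940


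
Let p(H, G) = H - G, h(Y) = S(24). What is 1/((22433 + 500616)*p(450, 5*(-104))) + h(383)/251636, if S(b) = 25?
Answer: 6342094943/63834709709540 ≈ 9.9352e-5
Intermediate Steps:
h(Y) = 25
1/((22433 + 500616)*p(450, 5*(-104))) + h(383)/251636 = 1/((22433 + 500616)*(450 - 5*(-104))) + 25/251636 = 1/(523049*(450 - 1*(-520))) + 25*(1/251636) = 1/(523049*(450 + 520)) + 25/251636 = (1/523049)/970 + 25/251636 = (1/523049)*(1/970) + 25/251636 = 1/507357530 + 25/251636 = 6342094943/63834709709540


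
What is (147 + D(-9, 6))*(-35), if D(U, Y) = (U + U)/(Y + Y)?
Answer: -10185/2 ≈ -5092.5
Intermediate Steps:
D(U, Y) = U/Y (D(U, Y) = (2*U)/((2*Y)) = (2*U)*(1/(2*Y)) = U/Y)
(147 + D(-9, 6))*(-35) = (147 - 9/6)*(-35) = (147 - 9*⅙)*(-35) = (147 - 3/2)*(-35) = (291/2)*(-35) = -10185/2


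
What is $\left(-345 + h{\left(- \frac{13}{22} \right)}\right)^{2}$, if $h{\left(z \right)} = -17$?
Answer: $131044$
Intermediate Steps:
$\left(-345 + h{\left(- \frac{13}{22} \right)}\right)^{2} = \left(-345 - 17\right)^{2} = \left(-362\right)^{2} = 131044$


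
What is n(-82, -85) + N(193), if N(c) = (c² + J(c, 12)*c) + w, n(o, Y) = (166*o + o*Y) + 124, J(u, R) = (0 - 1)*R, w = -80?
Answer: 28335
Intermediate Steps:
J(u, R) = -R
n(o, Y) = 124 + 166*o + Y*o (n(o, Y) = (166*o + Y*o) + 124 = 124 + 166*o + Y*o)
N(c) = -80 + c² - 12*c (N(c) = (c² + (-1*12)*c) - 80 = (c² - 12*c) - 80 = -80 + c² - 12*c)
n(-82, -85) + N(193) = (124 + 166*(-82) - 85*(-82)) + (-80 + 193² - 12*193) = (124 - 13612 + 6970) + (-80 + 37249 - 2316) = -6518 + 34853 = 28335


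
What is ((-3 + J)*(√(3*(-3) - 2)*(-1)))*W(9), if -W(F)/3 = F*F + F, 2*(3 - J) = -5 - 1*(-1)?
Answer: 540*I*√11 ≈ 1791.0*I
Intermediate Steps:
J = 5 (J = 3 - (-5 - 1*(-1))/2 = 3 - (-5 + 1)/2 = 3 - ½*(-4) = 3 + 2 = 5)
W(F) = -3*F - 3*F² (W(F) = -3*(F*F + F) = -3*(F² + F) = -3*(F + F²) = -3*F - 3*F²)
((-3 + J)*(√(3*(-3) - 2)*(-1)))*W(9) = ((-3 + 5)*(√(3*(-3) - 2)*(-1)))*(-3*9*(1 + 9)) = (2*(√(-9 - 2)*(-1)))*(-3*9*10) = (2*(√(-11)*(-1)))*(-270) = (2*((I*√11)*(-1)))*(-270) = (2*(-I*√11))*(-270) = -2*I*√11*(-270) = 540*I*√11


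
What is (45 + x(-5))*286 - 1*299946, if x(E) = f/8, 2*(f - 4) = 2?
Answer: -1147589/4 ≈ -2.8690e+5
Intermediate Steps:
f = 5 (f = 4 + (½)*2 = 4 + 1 = 5)
x(E) = 5/8
(45 + x(-5))*286 - 1*299946 = (45 + 5/8)*286 - 1*299946 = (365/8)*286 - 299946 = 52195/4 - 299946 = -1147589/4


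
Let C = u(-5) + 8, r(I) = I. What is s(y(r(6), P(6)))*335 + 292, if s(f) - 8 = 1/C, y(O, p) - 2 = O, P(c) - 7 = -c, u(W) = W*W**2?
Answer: 347389/117 ≈ 2969.1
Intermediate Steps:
u(W) = W**3
C = -117 (C = (-5)**3 + 8 = -125 + 8 = -117)
P(c) = 7 - c
y(O, p) = 2 + O
s(f) = 935/117 (s(f) = 8 + 1/(-117) = 8 - 1/117 = 935/117)
s(y(r(6), P(6)))*335 + 292 = (935/117)*335 + 292 = 313225/117 + 292 = 347389/117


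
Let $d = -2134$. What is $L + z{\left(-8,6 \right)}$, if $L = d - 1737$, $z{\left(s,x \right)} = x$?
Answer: $-3865$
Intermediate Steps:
$L = -3871$ ($L = -2134 - 1737 = -3871$)
$L + z{\left(-8,6 \right)} = -3871 + 6 = -3865$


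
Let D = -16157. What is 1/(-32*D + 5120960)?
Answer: 1/5637984 ≈ 1.7737e-7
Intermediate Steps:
1/(-32*D + 5120960) = 1/(-32*(-16157) + 5120960) = 1/(517024 + 5120960) = 1/5637984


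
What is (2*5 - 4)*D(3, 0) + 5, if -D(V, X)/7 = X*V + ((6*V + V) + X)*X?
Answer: 5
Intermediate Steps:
D(V, X) = -7*V*X - 7*X*(X + 7*V) (D(V, X) = -7*(X*V + ((6*V + V) + X)*X) = -7*(V*X + (7*V + X)*X) = -7*(V*X + (X + 7*V)*X) = -7*(V*X + X*(X + 7*V)) = -7*V*X - 7*X*(X + 7*V))
(2*5 - 4)*D(3, 0) + 5 = (2*5 - 4)*(-7*0*(0 + 8*3)) + 5 = (10 - 4)*(-7*0*(0 + 24)) + 5 = 6*(-7*0*24) + 5 = 6*0 + 5 = 0 + 5 = 5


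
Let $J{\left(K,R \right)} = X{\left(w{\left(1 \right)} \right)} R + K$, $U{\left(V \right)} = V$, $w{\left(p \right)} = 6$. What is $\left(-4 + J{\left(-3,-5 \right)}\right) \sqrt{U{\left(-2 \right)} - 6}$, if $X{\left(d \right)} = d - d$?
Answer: $- 14 i \sqrt{2} \approx - 19.799 i$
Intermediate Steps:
$X{\left(d \right)} = 0$
$J{\left(K,R \right)} = K$ ($J{\left(K,R \right)} = 0 R + K = 0 + K = K$)
$\left(-4 + J{\left(-3,-5 \right)}\right) \sqrt{U{\left(-2 \right)} - 6} = \left(-4 - 3\right) \sqrt{-2 - 6} = - 7 \sqrt{-8} = - 7 \cdot 2 i \sqrt{2} = - 14 i \sqrt{2}$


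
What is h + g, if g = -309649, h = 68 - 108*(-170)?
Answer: -291221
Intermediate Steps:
h = 18428 (h = 68 + 18360 = 18428)
h + g = 18428 - 309649 = -291221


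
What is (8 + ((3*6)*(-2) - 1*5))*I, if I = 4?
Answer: -132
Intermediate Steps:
(8 + ((3*6)*(-2) - 1*5))*I = (8 + ((3*6)*(-2) - 1*5))*4 = (8 + (18*(-2) - 5))*4 = (8 + (-36 - 5))*4 = (8 - 41)*4 = -33*4 = -132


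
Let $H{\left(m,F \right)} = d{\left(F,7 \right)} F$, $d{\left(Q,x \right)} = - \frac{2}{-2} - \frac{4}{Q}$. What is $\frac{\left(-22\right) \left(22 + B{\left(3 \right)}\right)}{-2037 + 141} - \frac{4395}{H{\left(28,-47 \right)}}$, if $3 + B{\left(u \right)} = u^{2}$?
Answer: $\frac{348514}{4029} \approx 86.501$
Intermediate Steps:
$B{\left(u \right)} = -3 + u^{2}$
$d{\left(Q,x \right)} = 1 - \frac{4}{Q}$ ($d{\left(Q,x \right)} = \left(-2\right) \left(- \frac{1}{2}\right) - \frac{4}{Q} = 1 - \frac{4}{Q}$)
$H{\left(m,F \right)} = -4 + F$ ($H{\left(m,F \right)} = \frac{-4 + F}{F} F = -4 + F$)
$\frac{\left(-22\right) \left(22 + B{\left(3 \right)}\right)}{-2037 + 141} - \frac{4395}{H{\left(28,-47 \right)}} = \frac{\left(-22\right) \left(22 - \left(3 - 3^{2}\right)\right)}{-2037 + 141} - \frac{4395}{-4 - 47} = \frac{\left(-22\right) \left(22 + \left(-3 + 9\right)\right)}{-1896} - \frac{4395}{-51} = - 22 \left(22 + 6\right) \left(- \frac{1}{1896}\right) - - \frac{1465}{17} = \left(-22\right) 28 \left(- \frac{1}{1896}\right) + \frac{1465}{17} = \left(-616\right) \left(- \frac{1}{1896}\right) + \frac{1465}{17} = \frac{77}{237} + \frac{1465}{17} = \frac{348514}{4029}$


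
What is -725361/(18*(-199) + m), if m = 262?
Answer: 725361/3320 ≈ 218.48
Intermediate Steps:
-725361/(18*(-199) + m) = -725361/(18*(-199) + 262) = -725361/(-3582 + 262) = -725361/(-3320) = -725361*(-1/3320) = 725361/3320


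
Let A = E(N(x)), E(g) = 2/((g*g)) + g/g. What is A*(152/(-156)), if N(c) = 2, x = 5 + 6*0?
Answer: -19/13 ≈ -1.4615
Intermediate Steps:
x = 5 (x = 5 + 0 = 5)
E(g) = 1 + 2/g² (E(g) = 2/(g²) + 1 = 2/g² + 1 = 1 + 2/g²)
A = 3/2 (A = 1 + 2/2² = 1 + 2*(¼) = 1 + ½ = 3/2 ≈ 1.5000)
A*(152/(-156)) = 3*(152/(-156))/2 = 3*(152*(-1/156))/2 = (3/2)*(-38/39) = -19/13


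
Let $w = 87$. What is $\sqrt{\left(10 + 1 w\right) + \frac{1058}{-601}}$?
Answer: $\frac{\sqrt{34400639}}{601} \approx 9.7591$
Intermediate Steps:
$\sqrt{\left(10 + 1 w\right) + \frac{1058}{-601}} = \sqrt{\left(10 + 1 \cdot 87\right) + \frac{1058}{-601}} = \sqrt{\left(10 + 87\right) + 1058 \left(- \frac{1}{601}\right)} = \sqrt{97 - \frac{1058}{601}} = \sqrt{\frac{57239}{601}} = \frac{\sqrt{34400639}}{601}$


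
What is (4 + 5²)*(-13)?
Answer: -377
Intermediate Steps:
(4 + 5²)*(-13) = (4 + 25)*(-13) = 29*(-13) = -377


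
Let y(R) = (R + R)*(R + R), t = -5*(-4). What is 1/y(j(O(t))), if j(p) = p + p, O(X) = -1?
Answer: 1/16 ≈ 0.062500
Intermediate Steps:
t = 20
j(p) = 2*p
y(R) = 4*R² (y(R) = (2*R)*(2*R) = 4*R²)
1/y(j(O(t))) = 1/(4*(2*(-1))²) = 1/(4*(-2)²) = 1/(4*4) = 1/16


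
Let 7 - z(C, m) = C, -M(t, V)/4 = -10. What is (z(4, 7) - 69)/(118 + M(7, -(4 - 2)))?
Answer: -33/79 ≈ -0.41772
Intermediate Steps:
M(t, V) = 40 (M(t, V) = -4*(-10) = 40)
z(C, m) = 7 - C
(z(4, 7) - 69)/(118 + M(7, -(4 - 2))) = ((7 - 1*4) - 69)/(118 + 40) = ((7 - 4) - 69)/158 = (3 - 69)/158 = (1/158)*(-66) = -33/79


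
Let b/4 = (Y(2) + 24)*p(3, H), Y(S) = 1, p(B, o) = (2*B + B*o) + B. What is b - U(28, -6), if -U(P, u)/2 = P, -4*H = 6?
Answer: 506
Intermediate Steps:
H = -3/2 (H = -¼*6 = -3/2 ≈ -1.5000)
p(B, o) = 3*B + B*o
U(P, u) = -2*P
b = 450 (b = 4*((1 + 24)*(3*(3 - 3/2))) = 4*(25*(3*(3/2))) = 4*(25*(9/2)) = 4*(225/2) = 450)
b - U(28, -6) = 450 - (-2)*28 = 450 - 1*(-56) = 450 + 56 = 506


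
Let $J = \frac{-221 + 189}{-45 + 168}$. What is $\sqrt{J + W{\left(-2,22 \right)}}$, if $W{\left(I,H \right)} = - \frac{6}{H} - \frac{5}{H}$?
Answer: $\frac{i \sqrt{46002}}{246} \approx 0.87187 i$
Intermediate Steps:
$W{\left(I,H \right)} = - \frac{11}{H}$
$J = - \frac{32}{123} \approx -0.26016$
$\sqrt{J + W{\left(-2,22 \right)}} = \sqrt{- \frac{32}{123} - \frac{11}{22}} = \sqrt{- \frac{32}{123} - \frac{1}{2}} = \sqrt{- \frac{187}{246}} = \frac{i \sqrt{46002}}{246}$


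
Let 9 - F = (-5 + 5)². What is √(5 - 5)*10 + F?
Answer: 9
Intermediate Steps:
F = 9 (F = 9 - (-5 + 5)² = 9 - 1*0² = 9 - 1*0 = 9 + 0 = 9)
√(5 - 5)*10 + F = √(5 - 5)*10 + 9 = √0*10 + 9 = 0*10 + 9 = 0 + 9 = 9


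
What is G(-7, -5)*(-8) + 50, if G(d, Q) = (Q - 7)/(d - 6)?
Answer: 554/13 ≈ 42.615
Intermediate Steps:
G(d, Q) = (-7 + Q)/(-6 + d)
G(-7, -5)*(-8) + 50 = ((-7 - 5)/(-6 - 7))*(-8) + 50 = (-12/(-13))*(-8) + 50 = -1/13*(-12)*(-8) + 50 = (12/13)*(-8) + 50 = -96/13 + 50 = 554/13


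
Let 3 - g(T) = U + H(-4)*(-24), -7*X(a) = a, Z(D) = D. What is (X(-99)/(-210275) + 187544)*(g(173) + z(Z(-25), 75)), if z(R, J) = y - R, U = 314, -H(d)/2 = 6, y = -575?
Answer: -317182256714049/1471925 ≈ -2.1549e+8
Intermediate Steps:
H(d) = -12 (H(d) = -2*6 = -12)
X(a) = -a/7
z(R, J) = -575 - R
g(T) = -599 (g(T) = 3 - (314 - 12*(-24)) = 3 - (314 + 288) = 3 - 1*602 = 3 - 602 = -599)
(X(-99)/(-210275) + 187544)*(g(173) + z(Z(-25), 75)) = (-⅐*(-99)/(-210275) + 187544)*(-599 + (-575 - 1*(-25))) = ((99/7)*(-1/210275) + 187544)*(-599 + (-575 + 25)) = (-99/1471925 + 187544)*(-599 - 550) = (276050702101/1471925)*(-1149) = -317182256714049/1471925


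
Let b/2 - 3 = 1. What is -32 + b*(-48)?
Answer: -416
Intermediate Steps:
b = 8 (b = 6 + 2*1 = 6 + 2 = 8)
-32 + b*(-48) = -32 + 8*(-48) = -32 - 384 = -416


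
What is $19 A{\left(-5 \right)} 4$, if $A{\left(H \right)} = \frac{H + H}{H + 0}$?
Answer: $152$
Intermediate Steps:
$A{\left(H \right)} = 2$ ($A{\left(H \right)} = \frac{2 H}{H} = 2$)
$19 A{\left(-5 \right)} 4 = 19 \cdot 2 \cdot 4 = 38 \cdot 4 = 152$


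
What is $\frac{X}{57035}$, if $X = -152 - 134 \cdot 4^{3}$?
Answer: $- \frac{8728}{57035} \approx -0.15303$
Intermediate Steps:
$X = -8728$ ($X = -152 - 8576 = -8728$)
$\frac{X}{57035} = - \frac{8728}{57035}$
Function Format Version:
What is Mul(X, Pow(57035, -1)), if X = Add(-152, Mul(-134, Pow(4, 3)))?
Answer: Rational(-8728, 57035) ≈ -0.15303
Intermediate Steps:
X = -8728 (X = Add(-152, Mul(-134, 64)) = Add(-152, -8576) = -8728)
Mul(X, Pow(57035, -1)) = Mul(-8728, Pow(57035, -1)) = Mul(-8728, Rational(1, 57035)) = Rational(-8728, 57035)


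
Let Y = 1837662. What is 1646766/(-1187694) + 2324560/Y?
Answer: -7370370457/60627225873 ≈ -0.12157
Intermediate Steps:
1646766/(-1187694) + 2324560/Y = 1646766/(-1187694) + 2324560/1837662 = 1646766*(-1/1187694) + 2324560*(1/1837662) = -91487/65983 + 1162280/918831 = -7370370457/60627225873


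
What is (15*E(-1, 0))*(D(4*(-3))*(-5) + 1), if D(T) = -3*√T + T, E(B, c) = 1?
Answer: 915 + 450*I*√3 ≈ 915.0 + 779.42*I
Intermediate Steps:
D(T) = T - 3*√T
(15*E(-1, 0))*(D(4*(-3))*(-5) + 1) = (15*1)*((4*(-3) - 3*2*I*√3)*(-5) + 1) = 15*((-12 - 6*I*√3)*(-5) + 1) = 15*((60 + 30*I*√3) + 1) = 15*(61 + 30*I*√3) = 915 + 450*I*√3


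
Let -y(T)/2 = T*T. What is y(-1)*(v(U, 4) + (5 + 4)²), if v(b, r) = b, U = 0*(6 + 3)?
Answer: -162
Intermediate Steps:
y(T) = -2*T² (y(T) = -2*T*T = -2*T²)
U = 0 (U = 0*9 = 0)
y(-1)*(v(U, 4) + (5 + 4)²) = (-2*(-1)²)*(0 + (5 + 4)²) = (-2*1)*(0 + 9²) = -2*(0 + 81) = -2*81 = -162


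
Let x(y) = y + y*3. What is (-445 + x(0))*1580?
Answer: -703100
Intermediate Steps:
x(y) = 4*y (x(y) = y + 3*y = 4*y)
(-445 + x(0))*1580 = (-445 + 4*0)*1580 = (-445 + 0)*1580 = -445*1580 = -703100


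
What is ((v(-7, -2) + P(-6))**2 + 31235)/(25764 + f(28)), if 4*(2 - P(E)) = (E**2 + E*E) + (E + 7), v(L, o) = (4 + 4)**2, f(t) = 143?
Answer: 536241/414512 ≈ 1.2937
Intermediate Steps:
v(L, o) = 64 (v(L, o) = 8**2 = 64)
P(E) = 1/4 - E**2/2 - E/4 (P(E) = 2 - ((E**2 + E*E) + (E + 7))/4 = 2 - ((E**2 + E**2) + (7 + E))/4 = 2 - (2*E**2 + (7 + E))/4 = 2 - (7 + E + 2*E**2)/4 = 2 + (-7/4 - E**2/2 - E/4) = 1/4 - E**2/2 - E/4)
((v(-7, -2) + P(-6))**2 + 31235)/(25764 + f(28)) = ((64 + (1/4 - 1/2*(-6)**2 - 1/4*(-6)))**2 + 31235)/(25764 + 143) = ((64 + (1/4 - 1/2*36 + 3/2))**2 + 31235)/25907 = ((64 + (1/4 - 18 + 3/2))**2 + 31235)*(1/25907) = ((64 - 65/4)**2 + 31235)*(1/25907) = ((191/4)**2 + 31235)*(1/25907) = (36481/16 + 31235)*(1/25907) = (536241/16)*(1/25907) = 536241/414512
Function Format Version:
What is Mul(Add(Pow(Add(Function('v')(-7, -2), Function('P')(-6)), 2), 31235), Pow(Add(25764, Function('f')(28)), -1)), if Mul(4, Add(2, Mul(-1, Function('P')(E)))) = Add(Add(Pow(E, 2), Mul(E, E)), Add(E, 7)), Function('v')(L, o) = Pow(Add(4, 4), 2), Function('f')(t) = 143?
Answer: Rational(536241, 414512) ≈ 1.2937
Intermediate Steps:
Function('v')(L, o) = 64 (Function('v')(L, o) = Pow(8, 2) = 64)
Function('P')(E) = Add(Rational(1, 4), Mul(Rational(-1, 2), Pow(E, 2)), Mul(Rational(-1, 4), E)) (Function('P')(E) = Add(2, Mul(Rational(-1, 4), Add(Add(Pow(E, 2), Mul(E, E)), Add(E, 7)))) = Add(2, Mul(Rational(-1, 4), Add(Add(Pow(E, 2), Pow(E, 2)), Add(7, E)))) = Add(2, Mul(Rational(-1, 4), Add(Mul(2, Pow(E, 2)), Add(7, E)))) = Add(2, Mul(Rational(-1, 4), Add(7, E, Mul(2, Pow(E, 2))))) = Add(2, Add(Rational(-7, 4), Mul(Rational(-1, 2), Pow(E, 2)), Mul(Rational(-1, 4), E))) = Add(Rational(1, 4), Mul(Rational(-1, 2), Pow(E, 2)), Mul(Rational(-1, 4), E)))
Mul(Add(Pow(Add(Function('v')(-7, -2), Function('P')(-6)), 2), 31235), Pow(Add(25764, Function('f')(28)), -1)) = Mul(Add(Pow(Add(64, Add(Rational(1, 4), Mul(Rational(-1, 2), Pow(-6, 2)), Mul(Rational(-1, 4), -6))), 2), 31235), Pow(Add(25764, 143), -1)) = Mul(Add(Pow(Add(64, Add(Rational(1, 4), Mul(Rational(-1, 2), 36), Rational(3, 2))), 2), 31235), Pow(25907, -1)) = Mul(Add(Pow(Add(64, Add(Rational(1, 4), -18, Rational(3, 2))), 2), 31235), Rational(1, 25907)) = Mul(Add(Pow(Add(64, Rational(-65, 4)), 2), 31235), Rational(1, 25907)) = Mul(Add(Pow(Rational(191, 4), 2), 31235), Rational(1, 25907)) = Mul(Add(Rational(36481, 16), 31235), Rational(1, 25907)) = Mul(Rational(536241, 16), Rational(1, 25907)) = Rational(536241, 414512)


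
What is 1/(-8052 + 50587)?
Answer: 1/42535 ≈ 2.3510e-5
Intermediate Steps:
1/(-8052 + 50587) = 1/42535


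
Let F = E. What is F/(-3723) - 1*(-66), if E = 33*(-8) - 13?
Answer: 245995/3723 ≈ 66.074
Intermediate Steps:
E = -277 (E = -264 - 13 = -277)
F = -277
F/(-3723) - 1*(-66) = -277/(-3723) - 1*(-66) = -277*(-1/3723) + 66 = 277/3723 + 66 = 245995/3723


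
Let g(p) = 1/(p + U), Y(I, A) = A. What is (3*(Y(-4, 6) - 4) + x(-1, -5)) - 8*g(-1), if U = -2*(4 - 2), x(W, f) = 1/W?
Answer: 33/5 ≈ 6.6000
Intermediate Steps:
U = -4 (U = -2*2 = -4)
g(p) = 1/(-4 + p) (g(p) = 1/(p - 4) = 1/(-4 + p))
(3*(Y(-4, 6) - 4) + x(-1, -5)) - 8*g(-1) = (3*(6 - 4) + 1/(-1)) - 8/(-4 - 1) = (3*2 - 1) - 8/(-5) = (6 - 1) - 8*(-⅕) = 5 + 8/5 = 33/5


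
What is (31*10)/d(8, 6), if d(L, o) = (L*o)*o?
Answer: 155/144 ≈ 1.0764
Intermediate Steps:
d(L, o) = L*o**2
(31*10)/d(8, 6) = (31*10)/((8*6**2)) = 310/(8*36) = 310/288 = (1/288)*310 = 155/144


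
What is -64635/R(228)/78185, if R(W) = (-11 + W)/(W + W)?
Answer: -10008/5761 ≈ -1.7372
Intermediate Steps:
R(W) = (-11 + W)/(2*W) (R(W) = (-11 + W)/((2*W)) = (-11 + W)*(1/(2*W)) = (-11 + W)/(2*W))
-64635/R(228)/78185 = -64635*456/(-11 + 228)/78185 = -64635/((½)*(1/228)*217)*(1/78185) = -64635/217/456*(1/78185) = -64635*456/217*(1/78185) = -950760/7*1/78185 = -10008/5761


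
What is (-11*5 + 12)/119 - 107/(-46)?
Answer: 10755/5474 ≈ 1.9647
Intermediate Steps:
(-11*5 + 12)/119 - 107/(-46) = (-55 + 12)*(1/119) - 107*(-1/46) = -43*1/119 + 107/46 = -43/119 + 107/46 = 10755/5474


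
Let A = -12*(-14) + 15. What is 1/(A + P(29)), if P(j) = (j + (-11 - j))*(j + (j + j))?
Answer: -1/774 ≈ -0.0012920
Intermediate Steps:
A = 183 (A = 168 + 15 = 183)
P(j) = -33*j (P(j) = -11*(j + 2*j) = -33*j)
1/(A + P(29)) = 1/(183 - 33*29) = 1/(183 - 957) = 1/(-774) = -1/774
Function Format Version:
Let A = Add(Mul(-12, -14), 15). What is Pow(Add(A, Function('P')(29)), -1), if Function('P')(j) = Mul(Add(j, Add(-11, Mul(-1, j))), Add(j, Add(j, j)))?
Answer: Rational(-1, 774) ≈ -0.0012920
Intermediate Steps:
A = 183 (A = Add(168, 15) = 183)
Function('P')(j) = Mul(-33, j) (Function('P')(j) = Mul(-11, Add(j, Mul(2, j))) = Mul(-11, Mul(3, j)) = Mul(-33, j))
Pow(Add(A, Function('P')(29)), -1) = Pow(Add(183, Mul(-33, 29)), -1) = Pow(Add(183, -957), -1) = Pow(-774, -1) = Rational(-1, 774)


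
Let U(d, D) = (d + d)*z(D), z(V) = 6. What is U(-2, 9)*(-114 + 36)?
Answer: 1872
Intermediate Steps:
U(d, D) = 12*d (U(d, D) = (d + d)*6 = (2*d)*6 = 12*d)
U(-2, 9)*(-114 + 36) = (12*(-2))*(-114 + 36) = -24*(-78) = 1872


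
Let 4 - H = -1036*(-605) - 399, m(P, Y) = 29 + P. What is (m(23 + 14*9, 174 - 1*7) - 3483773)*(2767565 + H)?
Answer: -7459031810860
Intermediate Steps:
H = -626377 (H = 4 - (-1036*(-605) - 399) = 4 - (626780 - 399) = 4 - 1*626381 = 4 - 626381 = -626377)
(m(23 + 14*9, 174 - 1*7) - 3483773)*(2767565 + H) = ((29 + (23 + 14*9)) - 3483773)*(2767565 - 626377) = ((29 + (23 + 126)) - 3483773)*2141188 = ((29 + 149) - 3483773)*2141188 = (178 - 3483773)*2141188 = -3483595*2141188 = -7459031810860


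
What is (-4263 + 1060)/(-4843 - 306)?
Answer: 3203/5149 ≈ 0.62206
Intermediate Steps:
(-4263 + 1060)/(-4843 - 306) = -3203/(-5149) = -3203*(-1/5149) = 3203/5149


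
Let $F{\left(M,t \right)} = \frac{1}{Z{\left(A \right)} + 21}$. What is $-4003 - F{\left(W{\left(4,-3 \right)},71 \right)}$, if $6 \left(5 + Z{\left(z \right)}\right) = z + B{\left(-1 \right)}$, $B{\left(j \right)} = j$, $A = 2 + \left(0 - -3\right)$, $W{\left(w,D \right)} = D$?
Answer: $- \frac{200153}{50} \approx -4003.1$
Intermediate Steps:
$A = 5$ ($A = 2 + \left(0 + 3\right) = 2 + 3 = 5$)
$Z{\left(z \right)} = - \frac{31}{6} + \frac{z}{6}$ ($Z{\left(z \right)} = -5 + \frac{z - 1}{6} = -5 + \frac{-1 + z}{6} = -5 + \left(- \frac{1}{6} + \frac{z}{6}\right) = - \frac{31}{6} + \frac{z}{6}$)
$F{\left(M,t \right)} = \frac{3}{50}$ ($F{\left(M,t \right)} = \frac{1}{\left(- \frac{31}{6} + \frac{1}{6} \cdot 5\right) + 21} = \frac{1}{\left(- \frac{31}{6} + \frac{5}{6}\right) + 21} = \frac{1}{- \frac{13}{3} + 21} = \frac{1}{\frac{50}{3}} = \frac{3}{50}$)
$-4003 - F{\left(W{\left(4,-3 \right)},71 \right)} = -4003 - \frac{3}{50} = - \frac{200153}{50}$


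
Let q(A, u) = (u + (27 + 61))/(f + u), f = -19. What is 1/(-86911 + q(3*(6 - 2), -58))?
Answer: -77/6692177 ≈ -1.1506e-5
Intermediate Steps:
q(A, u) = (88 + u)/(-19 + u) (q(A, u) = (u + (27 + 61))/(-19 + u) = (u + 88)/(-19 + u) = (88 + u)/(-19 + u))
1/(-86911 + q(3*(6 - 2), -58)) = 1/(-86911 + (88 - 58)/(-19 - 58)) = 1/(-86911 + 30/(-77)) = 1/(-86911 - 1/77*30) = 1/(-86911 - 30/77) = 1/(-6692177/77) = -77/6692177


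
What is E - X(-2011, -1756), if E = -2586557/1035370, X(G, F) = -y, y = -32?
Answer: -35718397/1035370 ≈ -34.498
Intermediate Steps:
X(G, F) = 32 (X(G, F) = -1*(-32) = 32)
E = -2586557/1035370 (E = -2586557*1/1035370 = -2586557/1035370 ≈ -2.4982)
E - X(-2011, -1756) = -2586557/1035370 - 1*32 = -2586557/1035370 - 32 = -35718397/1035370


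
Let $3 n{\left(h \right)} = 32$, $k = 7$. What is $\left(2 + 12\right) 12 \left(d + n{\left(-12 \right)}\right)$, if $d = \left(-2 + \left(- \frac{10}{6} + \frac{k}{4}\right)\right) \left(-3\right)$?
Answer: $2758$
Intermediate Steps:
$n{\left(h \right)} = \frac{32}{3}$ ($n{\left(h \right)} = \frac{1}{3} \cdot 32 = \frac{32}{3}$)
$d = \frac{23}{4}$ ($d = \left(-2 + \left(- \frac{10}{6} + \frac{7}{4}\right)\right) \left(-3\right) = \left(-2 + \left(\left(-10\right) \frac{1}{6} + 7 \cdot \frac{1}{4}\right)\right) \left(-3\right) = \left(-2 + \left(- \frac{5}{3} + \frac{7}{4}\right)\right) \left(-3\right) = \left(-2 + \frac{1}{12}\right) \left(-3\right) = \left(- \frac{23}{12}\right) \left(-3\right) = \frac{23}{4} \approx 5.75$)
$\left(2 + 12\right) 12 \left(d + n{\left(-12 \right)}\right) = \left(2 + 12\right) 12 \left(\frac{23}{4} + \frac{32}{3}\right) = 14 \cdot 12 \cdot \frac{197}{12} = 168 \cdot \frac{197}{12} = 2758$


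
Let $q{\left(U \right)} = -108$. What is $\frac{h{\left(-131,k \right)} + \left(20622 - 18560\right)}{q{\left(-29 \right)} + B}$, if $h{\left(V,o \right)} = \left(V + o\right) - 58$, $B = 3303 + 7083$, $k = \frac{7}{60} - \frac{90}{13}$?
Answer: $\frac{1455631}{8016840} \approx 0.18157$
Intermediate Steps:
$k = - \frac{5309}{780}$ ($k = 7 \cdot \frac{1}{60} - \frac{90}{13} = \frac{7}{60} - \frac{90}{13} = - \frac{5309}{780} \approx -6.8064$)
$B = 10386$
$h{\left(V,o \right)} = -58 + V + o$
$\frac{h{\left(-131,k \right)} + \left(20622 - 18560\right)}{q{\left(-29 \right)} + B} = \frac{\left(-58 - 131 - \frac{5309}{780}\right) + \left(20622 - 18560\right)}{-108 + 10386} = \frac{- \frac{152729}{780} + \left(20622 - 18560\right)}{10278} = \left(- \frac{152729}{780} + 2062\right) \frac{1}{10278} = \frac{1455631}{780} \cdot \frac{1}{10278} = \frac{1455631}{8016840}$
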